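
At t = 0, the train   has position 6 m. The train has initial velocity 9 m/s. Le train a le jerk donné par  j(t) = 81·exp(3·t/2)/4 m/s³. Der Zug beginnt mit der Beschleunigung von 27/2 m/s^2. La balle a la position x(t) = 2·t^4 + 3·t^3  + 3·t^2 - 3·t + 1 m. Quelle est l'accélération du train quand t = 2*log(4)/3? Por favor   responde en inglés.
Starting from jerk j(t) = 81·exp(3·t/2)/4, we take 1 integral. The antiderivative of jerk is acceleration. Using a(0) = 27/2, we get a(t) = 27·exp(3·t/2)/2. From the given acceleration equation a(t) = 27·exp(3·t/2)/2, we substitute t = 2*log(4)/3 to get a = 54.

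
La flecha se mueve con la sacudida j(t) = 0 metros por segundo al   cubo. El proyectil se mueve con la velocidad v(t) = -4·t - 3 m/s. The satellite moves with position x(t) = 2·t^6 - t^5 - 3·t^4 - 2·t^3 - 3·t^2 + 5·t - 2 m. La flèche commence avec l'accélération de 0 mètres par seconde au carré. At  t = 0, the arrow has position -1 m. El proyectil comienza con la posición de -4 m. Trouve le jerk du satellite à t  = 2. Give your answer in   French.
Nous devons dériver notre équation de la position x(t) = 2·t^6 - t^5 - 3·t^4 - 2·t^3 - 3·t^2 + 5·t - 2 3 fois. En prenant d/dt de x(t), nous trouvons v(t) = 12·t^5 - 5·t^4 - 12·t^3 - 6·t^2 - 6·t + 5. En prenant d/dt de v(t), nous trouvons a(t) = 60·t^4 - 20·t^3 - 36·t^2 - 12·t - 6. La dérivée de l'accélération donne le jerk: j(t) = 240·t^3 - 60·t^2 - 72·t - 12. En utilisant j(t) = 240·t^3 - 60·t^2 - 72·t - 12 et en substituant t = 2, nous trouvons j = 1524.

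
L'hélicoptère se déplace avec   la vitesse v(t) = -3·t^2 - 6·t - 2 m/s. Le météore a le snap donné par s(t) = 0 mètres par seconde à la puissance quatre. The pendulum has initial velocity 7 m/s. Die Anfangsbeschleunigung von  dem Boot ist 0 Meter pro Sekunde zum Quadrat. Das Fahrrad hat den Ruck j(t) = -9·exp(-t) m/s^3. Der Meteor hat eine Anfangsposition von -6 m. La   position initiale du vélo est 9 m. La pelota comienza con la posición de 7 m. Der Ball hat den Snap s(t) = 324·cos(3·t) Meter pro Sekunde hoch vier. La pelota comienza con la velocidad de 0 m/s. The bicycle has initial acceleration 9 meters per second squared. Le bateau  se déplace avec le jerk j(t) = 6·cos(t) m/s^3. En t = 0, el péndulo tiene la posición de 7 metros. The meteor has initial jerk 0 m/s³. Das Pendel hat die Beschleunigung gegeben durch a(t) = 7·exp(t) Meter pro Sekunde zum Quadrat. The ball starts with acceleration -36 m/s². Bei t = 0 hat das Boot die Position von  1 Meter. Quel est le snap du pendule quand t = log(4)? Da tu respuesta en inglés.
We must differentiate our acceleration equation a(t) = 7·exp(t) 2 times. Taking d/dt of a(t), we find j(t) = 7·exp(t). Differentiating jerk, we get snap: s(t) = 7·exp(t). From the given snap equation s(t) = 7·exp(t), we substitute t = log(4) to get s = 28.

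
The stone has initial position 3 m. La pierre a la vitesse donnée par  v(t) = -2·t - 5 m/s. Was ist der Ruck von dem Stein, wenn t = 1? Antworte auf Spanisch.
Partiendo de la velocidad v(t) = -2·t - 5, tomamos 2 derivadas. Tomando d/dt de v(t), encontramos a(t) = -2. La derivada de la aceleración da la sacudida: j(t) = 0. Usando j(t) = 0 y sustituyendo t = 1, encontramos j = 0.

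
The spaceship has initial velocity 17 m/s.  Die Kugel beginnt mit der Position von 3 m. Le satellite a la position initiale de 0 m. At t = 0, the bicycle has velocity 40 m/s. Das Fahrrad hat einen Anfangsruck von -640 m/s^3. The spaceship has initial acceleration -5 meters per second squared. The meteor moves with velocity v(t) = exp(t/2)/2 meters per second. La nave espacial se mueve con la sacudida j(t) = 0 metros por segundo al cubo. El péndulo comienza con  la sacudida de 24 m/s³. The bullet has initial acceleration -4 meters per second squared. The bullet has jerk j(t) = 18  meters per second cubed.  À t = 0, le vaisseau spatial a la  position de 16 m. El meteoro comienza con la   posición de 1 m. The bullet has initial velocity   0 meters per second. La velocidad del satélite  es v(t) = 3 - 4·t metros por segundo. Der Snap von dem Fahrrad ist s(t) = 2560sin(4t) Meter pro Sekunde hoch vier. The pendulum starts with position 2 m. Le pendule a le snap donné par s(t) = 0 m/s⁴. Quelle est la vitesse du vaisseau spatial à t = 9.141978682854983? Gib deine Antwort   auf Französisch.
En partant du jerk j(t) = 0, nous prenons 2 primitives. La primitive du jerk est l'accélération. En utilisant a(0) = -5, nous obtenons a(t) = -5. La primitive de l'accélération est la vitesse. En utilisant v(0) = 17, nous obtenons v(t) = 17 - 5·t. En utilisant v(t) = 17 - 5·t et en substituant t = 9.141978682854983, nous trouvons v = -28.7098934142749.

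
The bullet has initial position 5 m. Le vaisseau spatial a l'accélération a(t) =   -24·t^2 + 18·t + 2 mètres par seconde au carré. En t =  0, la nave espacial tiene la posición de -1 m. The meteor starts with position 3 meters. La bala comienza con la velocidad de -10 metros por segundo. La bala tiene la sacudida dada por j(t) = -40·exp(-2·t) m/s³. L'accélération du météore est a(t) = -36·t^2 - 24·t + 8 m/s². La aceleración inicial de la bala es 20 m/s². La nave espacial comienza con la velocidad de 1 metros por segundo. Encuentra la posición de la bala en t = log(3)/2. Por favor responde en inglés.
To find the answer, we compute 3 antiderivatives of j(t) = -40·exp(-2·t). The antiderivative of jerk, with a(0) = 20, gives acceleration: a(t) = 20·exp(-2·t). Integrating acceleration and using the initial condition v(0) = -10, we get v(t) = -10·exp(-2·t). The integral of velocity, with x(0) = 5, gives position: x(t) = 5·exp(-2·t). We have position x(t) = 5·exp(-2·t). Substituting t = log(3)/2: x(log(3)/2) = 5/3.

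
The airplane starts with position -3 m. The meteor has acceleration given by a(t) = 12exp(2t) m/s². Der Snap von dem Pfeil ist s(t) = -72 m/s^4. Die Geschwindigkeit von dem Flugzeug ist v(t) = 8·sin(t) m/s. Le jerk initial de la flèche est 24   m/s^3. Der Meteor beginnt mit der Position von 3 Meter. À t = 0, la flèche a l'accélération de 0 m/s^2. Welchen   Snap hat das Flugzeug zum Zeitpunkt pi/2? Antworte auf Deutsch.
Um dies zu lösen, müssen wir 3 Ableitungen unserer Gleichung für die Geschwindigkeit v(t) = 8·sin(t) nehmen. Die Ableitung von der Geschwindigkeit ergibt die Beschleunigung: a(t) = 8·cos(t). Durch Ableiten von der Beschleunigung erhalten wir den Ruck: j(t) = -8·sin(t). Mit d/dt von j(t) finden wir s(t) = -8·cos(t). Aus der Gleichung für den Snap s(t) = -8·cos(t), setzen wir t = pi/2 ein und erhalten s = 0.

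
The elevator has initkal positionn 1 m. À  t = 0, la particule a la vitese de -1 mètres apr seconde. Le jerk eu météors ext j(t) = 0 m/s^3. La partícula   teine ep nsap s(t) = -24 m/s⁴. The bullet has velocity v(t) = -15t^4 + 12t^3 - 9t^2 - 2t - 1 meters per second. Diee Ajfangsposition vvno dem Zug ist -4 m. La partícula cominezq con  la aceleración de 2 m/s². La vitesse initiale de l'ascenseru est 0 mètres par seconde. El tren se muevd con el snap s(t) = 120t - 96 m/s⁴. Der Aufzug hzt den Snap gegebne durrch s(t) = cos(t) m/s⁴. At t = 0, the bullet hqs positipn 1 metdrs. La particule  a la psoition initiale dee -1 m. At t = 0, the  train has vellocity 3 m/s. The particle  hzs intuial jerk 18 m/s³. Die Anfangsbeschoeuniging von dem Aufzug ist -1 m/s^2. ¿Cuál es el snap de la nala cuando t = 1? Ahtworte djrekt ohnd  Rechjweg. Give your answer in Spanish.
s(1) = -288.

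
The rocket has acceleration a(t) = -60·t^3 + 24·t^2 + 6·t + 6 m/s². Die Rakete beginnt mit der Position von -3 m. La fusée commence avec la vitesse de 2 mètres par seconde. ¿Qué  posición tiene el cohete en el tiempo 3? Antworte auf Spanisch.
Partiendo de la aceleración a(t) = -60·t^3 + 24·t^2 + 6·t + 6, tomamos 2 integrales. La antiderivada de la aceleración, con v(0) = 2, da la velocidad: v(t) = -15·t^4 + 8·t^3 + 3·t^2 + 6·t + 2. La antiderivada de la velocidad, con x(0) = -3, da la posición: x(t) = -3·t^5 + 2·t^4 + t^3 + 3·t^2 + 2·t - 3. De la ecuación de la posición x(t) = -3·t^5 + 2·t^4 + t^3 + 3·t^2 + 2·t - 3, sustituimos t = 3 para obtener x = -510.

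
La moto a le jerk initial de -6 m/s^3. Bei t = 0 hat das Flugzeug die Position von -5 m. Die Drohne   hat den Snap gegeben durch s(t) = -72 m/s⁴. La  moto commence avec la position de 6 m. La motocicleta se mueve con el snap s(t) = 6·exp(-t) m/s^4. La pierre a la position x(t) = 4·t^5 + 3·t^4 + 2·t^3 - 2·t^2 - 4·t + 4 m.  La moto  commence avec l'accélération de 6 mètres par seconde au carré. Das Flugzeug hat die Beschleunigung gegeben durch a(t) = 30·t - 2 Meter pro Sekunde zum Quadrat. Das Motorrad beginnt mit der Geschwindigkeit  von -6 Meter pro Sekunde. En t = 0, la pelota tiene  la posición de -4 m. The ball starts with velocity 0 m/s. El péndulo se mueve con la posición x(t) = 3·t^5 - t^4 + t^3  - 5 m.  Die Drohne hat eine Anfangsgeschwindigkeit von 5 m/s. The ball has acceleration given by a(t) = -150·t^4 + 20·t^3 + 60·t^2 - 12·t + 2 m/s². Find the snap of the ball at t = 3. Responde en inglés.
To solve this, we need to take 2 derivatives of our acceleration equation a(t) = -150·t^4 + 20·t^3 + 60·t^2 - 12·t + 2. The derivative of acceleration gives jerk: j(t) = -600·t^3 + 60·t^2 + 120·t - 12. The derivative of jerk gives snap: s(t) = -1800·t^2 + 120·t + 120. Using s(t) = -1800·t^2 + 120·t + 120 and substituting t = 3, we find s = -15720.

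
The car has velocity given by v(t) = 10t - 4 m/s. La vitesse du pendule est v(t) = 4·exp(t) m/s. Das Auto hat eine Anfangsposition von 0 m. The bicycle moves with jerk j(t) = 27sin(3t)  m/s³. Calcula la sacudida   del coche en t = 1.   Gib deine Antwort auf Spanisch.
Debemos derivar nuestra ecuación de la velocidad v(t) = 10·t - 4 2 veces. Derivando la velocidad, obtenemos la aceleración: a(t) = 10. Derivando la aceleración, obtenemos la sacudida: j(t) = 0. De la ecuación de la sacudida j(t) = 0, sustituimos t = 1 para obtener j = 0.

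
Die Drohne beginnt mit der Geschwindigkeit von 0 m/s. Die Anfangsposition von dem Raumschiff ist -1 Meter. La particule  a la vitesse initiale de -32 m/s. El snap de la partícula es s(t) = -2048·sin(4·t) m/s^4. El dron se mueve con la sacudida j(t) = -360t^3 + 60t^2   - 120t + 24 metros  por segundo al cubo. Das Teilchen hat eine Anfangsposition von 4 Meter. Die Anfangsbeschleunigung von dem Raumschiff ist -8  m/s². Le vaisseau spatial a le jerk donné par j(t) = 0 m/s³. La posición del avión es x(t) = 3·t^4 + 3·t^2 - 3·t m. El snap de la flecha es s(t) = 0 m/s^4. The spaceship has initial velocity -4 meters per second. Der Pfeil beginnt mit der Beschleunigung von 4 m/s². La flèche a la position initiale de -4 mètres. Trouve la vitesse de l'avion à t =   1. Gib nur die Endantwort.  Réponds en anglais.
The velocity at t = 1 is v = 15.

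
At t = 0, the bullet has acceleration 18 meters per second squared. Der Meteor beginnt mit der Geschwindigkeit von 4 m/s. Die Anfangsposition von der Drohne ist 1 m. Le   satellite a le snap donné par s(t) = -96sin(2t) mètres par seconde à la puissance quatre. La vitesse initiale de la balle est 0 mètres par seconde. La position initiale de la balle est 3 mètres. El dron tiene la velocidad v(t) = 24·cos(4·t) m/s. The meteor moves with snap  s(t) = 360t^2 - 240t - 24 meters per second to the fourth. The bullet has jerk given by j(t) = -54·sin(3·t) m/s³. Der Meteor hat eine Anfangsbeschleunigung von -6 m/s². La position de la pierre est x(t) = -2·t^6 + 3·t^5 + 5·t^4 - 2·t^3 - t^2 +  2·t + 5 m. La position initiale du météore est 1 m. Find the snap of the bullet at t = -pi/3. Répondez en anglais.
To solve this, we need to take 1 derivative of our jerk equation j(t) = -54·sin(3·t). The derivative of jerk gives snap: s(t) = -162·cos(3·t). Using s(t) = -162·cos(3·t) and substituting t = -pi/3, we find s = 162.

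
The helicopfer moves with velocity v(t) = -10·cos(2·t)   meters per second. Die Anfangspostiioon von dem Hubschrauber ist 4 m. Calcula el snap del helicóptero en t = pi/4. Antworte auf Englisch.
Starting from velocity v(t) = -10·cos(2·t), we take 3 derivatives. Taking d/dt of v(t), we find a(t) = 20·sin(2·t). Differentiating acceleration, we get jerk: j(t) = 40·cos(2·t). The derivative of jerk gives snap: s(t) = -80·sin(2·t). From the given snap equation s(t) = -80·sin(2·t), we substitute t = pi/4 to get s = -80.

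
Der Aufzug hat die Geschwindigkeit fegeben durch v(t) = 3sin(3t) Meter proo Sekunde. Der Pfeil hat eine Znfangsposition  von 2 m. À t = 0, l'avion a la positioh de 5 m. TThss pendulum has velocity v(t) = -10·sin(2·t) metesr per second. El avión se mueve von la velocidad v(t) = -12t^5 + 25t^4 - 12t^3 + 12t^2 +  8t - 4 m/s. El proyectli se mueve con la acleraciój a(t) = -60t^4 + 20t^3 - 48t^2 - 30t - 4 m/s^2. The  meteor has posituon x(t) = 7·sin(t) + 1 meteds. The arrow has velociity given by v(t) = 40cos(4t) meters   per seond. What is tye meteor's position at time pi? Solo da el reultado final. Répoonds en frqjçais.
À t = pi, x = 1.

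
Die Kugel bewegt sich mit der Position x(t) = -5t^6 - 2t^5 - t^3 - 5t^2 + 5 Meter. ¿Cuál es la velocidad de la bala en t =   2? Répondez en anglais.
To solve this, we need to take 1 derivative of our position equation x(t) = -5·t^6 - 2·t^5 - t^3 - 5·t^2 + 5. The derivative of position gives velocity: v(t) = -30·t^5 - 10·t^4 - 3·t^2 - 10·t. We have velocity v(t) = -30·t^5 - 10·t^4 - 3·t^2 - 10·t. Substituting t = 2: v(2) = -1152.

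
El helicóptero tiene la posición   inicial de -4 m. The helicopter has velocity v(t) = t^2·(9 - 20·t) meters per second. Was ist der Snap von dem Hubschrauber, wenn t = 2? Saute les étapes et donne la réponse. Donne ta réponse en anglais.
s(2) = -120.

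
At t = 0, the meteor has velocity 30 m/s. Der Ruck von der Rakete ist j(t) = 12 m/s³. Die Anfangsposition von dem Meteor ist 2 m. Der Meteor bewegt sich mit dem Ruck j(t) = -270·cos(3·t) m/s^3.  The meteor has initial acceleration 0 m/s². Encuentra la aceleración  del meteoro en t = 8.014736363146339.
Para resolver esto, necesitamos tomar 1 antiderivada de nuestra ecuación de la sacudida j(t) = -270·cos(3·t). Integrando la sacudida y usando la condición inicial a(0) = 0, obtenemos a(t) = -90·sin(3·t). Tenemos la aceleración a(t) = -90·sin(3·t). Sustituyendo t = 8.014736363146339: a(8.014736363146339) = 79.7352385877688.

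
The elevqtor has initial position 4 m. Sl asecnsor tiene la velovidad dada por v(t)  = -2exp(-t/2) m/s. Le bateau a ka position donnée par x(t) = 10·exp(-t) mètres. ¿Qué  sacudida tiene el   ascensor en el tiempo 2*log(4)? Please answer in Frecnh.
Pour résoudre ceci, nous devons prendre 2 dérivées de notre équation de la vitesse v(t) = -2·exp(-t/2). La dérivée de la vitesse donne l'accélération: a(t) = exp(-t/2). La dérivée de l'accélération donne le jerk: j(t) = -exp(-t/2)/2. En utilisant j(t) = -exp(-t/2)/2 et en substituant t = 2*log(4), nous trouvons j = -1/8.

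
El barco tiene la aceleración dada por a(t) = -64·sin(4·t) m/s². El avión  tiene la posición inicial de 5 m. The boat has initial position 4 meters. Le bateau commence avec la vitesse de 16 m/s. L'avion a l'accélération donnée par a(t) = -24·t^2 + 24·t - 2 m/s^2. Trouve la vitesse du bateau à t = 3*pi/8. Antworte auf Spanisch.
Para resolver esto, necesitamos tomar 1 antiderivada de nuestra ecuación de la aceleración a(t) = -64·sin(4·t). Tomando ∫a(t)dt y aplicando v(0) = 16, encontramos v(t) = 16·cos(4·t). De la ecuación de la velocidad v(t) = 16·cos(4·t), sustituimos t = 3*pi/8 para obtener v = 0.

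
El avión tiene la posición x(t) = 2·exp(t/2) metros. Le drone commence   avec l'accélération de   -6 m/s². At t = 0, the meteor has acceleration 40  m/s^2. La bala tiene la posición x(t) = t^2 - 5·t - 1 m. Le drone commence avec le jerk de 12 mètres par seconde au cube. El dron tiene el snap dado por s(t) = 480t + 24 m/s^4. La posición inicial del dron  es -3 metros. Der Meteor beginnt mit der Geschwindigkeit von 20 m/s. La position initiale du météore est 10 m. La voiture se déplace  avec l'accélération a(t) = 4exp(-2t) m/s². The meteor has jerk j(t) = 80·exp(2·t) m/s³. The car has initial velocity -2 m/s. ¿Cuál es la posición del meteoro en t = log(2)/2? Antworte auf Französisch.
Nous devons trouver la primitive de notre équation du jerk j(t) = 80·exp(2·t) 3 fois. En intégrant le jerk et en utilisant la condition initiale a(0) = 40, nous obtenons a(t) = 40·exp(2·t). En prenant ∫a(t)dt et en appliquant v(0) = 20, nous trouvons v(t) = 20·exp(2·t). En prenant ∫v(t)dt et en appliquant x(0) = 10, nous trouvons x(t) = 10·exp(2·t). De l'équation de la position x(t) = 10·exp(2·t), nous substituons t = log(2)/2 pour obtenir x = 20.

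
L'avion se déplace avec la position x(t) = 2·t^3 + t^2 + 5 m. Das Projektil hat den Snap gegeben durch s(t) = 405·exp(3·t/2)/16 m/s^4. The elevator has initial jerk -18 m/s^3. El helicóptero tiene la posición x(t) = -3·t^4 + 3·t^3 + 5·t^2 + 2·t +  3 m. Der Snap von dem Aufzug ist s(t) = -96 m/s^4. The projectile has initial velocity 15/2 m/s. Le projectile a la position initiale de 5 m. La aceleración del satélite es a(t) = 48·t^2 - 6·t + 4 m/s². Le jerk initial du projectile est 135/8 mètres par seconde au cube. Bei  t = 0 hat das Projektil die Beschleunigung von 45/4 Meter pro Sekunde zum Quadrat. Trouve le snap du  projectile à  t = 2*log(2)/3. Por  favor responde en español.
Tenemos el snap s(t) = 405·exp(3·t/2)/16. Sustituyendo t = 2*log(2)/3: s(2*log(2)/3) = 405/8.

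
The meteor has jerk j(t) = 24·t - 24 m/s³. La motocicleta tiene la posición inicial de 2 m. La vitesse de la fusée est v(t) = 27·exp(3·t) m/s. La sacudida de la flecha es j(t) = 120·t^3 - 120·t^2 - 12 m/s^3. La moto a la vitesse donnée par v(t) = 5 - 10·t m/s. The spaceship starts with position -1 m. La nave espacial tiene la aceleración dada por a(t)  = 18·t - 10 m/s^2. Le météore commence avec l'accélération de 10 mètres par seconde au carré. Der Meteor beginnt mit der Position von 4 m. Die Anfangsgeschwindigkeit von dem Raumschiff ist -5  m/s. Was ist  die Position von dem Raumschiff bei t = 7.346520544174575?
Ausgehend von der Beschleunigung a(t) = 18·t - 10, nehmen wir 2 Integrale. Durch Integration von der Beschleunigung und Verwendung der Anfangsbedingung v(0) = -5, erhalten wir v(t) = 9·t^2 - 10·t - 5. Die Stammfunktion von der Geschwindigkeit, mit x(0) = -1, ergibt die Position: x(t) = 3·t^3 - 5·t^2 - 5·t - 1. Wir haben die Position x(t) = 3·t^3 - 5·t^2 - 5·t - 1. Durch Einsetzen von t = 7.346520544174575: x(7.346520544174575) = 881.915782354336.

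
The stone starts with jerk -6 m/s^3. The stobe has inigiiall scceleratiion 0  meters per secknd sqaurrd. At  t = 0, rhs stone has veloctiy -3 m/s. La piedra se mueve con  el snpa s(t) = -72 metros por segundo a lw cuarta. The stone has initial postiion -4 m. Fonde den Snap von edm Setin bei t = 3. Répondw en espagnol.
De la ecuación del snap s(t) = -72, sustituimos t = 3 para obtener s = -72.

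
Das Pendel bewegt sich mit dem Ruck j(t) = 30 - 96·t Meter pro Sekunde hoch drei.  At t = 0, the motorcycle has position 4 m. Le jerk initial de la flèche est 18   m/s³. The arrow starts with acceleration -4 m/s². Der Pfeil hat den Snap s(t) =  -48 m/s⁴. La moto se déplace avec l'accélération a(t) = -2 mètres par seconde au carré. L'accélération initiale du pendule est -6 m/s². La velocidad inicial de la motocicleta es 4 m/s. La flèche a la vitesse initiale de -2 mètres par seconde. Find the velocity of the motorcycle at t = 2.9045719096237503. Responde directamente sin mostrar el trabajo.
The answer is -1.80914381924750.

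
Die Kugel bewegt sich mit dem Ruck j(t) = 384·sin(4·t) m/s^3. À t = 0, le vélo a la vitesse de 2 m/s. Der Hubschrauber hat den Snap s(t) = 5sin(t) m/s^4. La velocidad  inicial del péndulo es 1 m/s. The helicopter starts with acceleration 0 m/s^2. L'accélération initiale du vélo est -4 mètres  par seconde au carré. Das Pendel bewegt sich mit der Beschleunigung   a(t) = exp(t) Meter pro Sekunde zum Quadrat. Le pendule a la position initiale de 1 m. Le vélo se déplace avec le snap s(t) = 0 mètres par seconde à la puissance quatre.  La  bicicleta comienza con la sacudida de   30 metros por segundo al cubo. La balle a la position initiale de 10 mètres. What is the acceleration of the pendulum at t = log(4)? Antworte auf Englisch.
Using a(t) = exp(t) and substituting t = log(4), we find a = 4.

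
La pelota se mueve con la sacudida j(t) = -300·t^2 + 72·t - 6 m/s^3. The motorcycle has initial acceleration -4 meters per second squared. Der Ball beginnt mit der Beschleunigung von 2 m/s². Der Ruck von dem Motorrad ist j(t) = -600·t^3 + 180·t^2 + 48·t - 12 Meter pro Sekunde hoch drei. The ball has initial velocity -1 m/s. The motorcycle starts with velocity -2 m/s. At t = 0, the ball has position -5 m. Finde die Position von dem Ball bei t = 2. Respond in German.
Ausgehend von dem Ruck j(t) = -300·t^2 + 72·t - 6, nehmen wir 3 Stammfunktionen. Die Stammfunktion von dem Ruck, mit a(0) = 2, ergibt die Beschleunigung: a(t) = -100·t^3 + 36·t^2 - 6·t + 2. Mit ∫a(t)dt und Anwendung von v(0) = -1, finden wir v(t) = -25·t^4 + 12·t^3 - 3·t^2 + 2·t - 1. Mit ∫v(t)dt und Anwendung von x(0) = -5, finden wir x(t) = -5·t^5 + 3·t^4 - t^3 + t^2 - t - 5. Aus der Gleichung für die Position x(t) = -5·t^5 + 3·t^4 - t^3 + t^2 - t - 5, setzen wir t = 2 ein und erhalten x = -123.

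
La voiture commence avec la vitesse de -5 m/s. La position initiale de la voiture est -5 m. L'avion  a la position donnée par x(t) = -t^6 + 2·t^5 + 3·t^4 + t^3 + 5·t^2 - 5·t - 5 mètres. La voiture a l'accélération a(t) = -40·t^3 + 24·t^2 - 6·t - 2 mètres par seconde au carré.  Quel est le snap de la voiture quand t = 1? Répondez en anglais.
We must differentiate our acceleration equation a(t) = -40·t^3 + 24·t^2 - 6·t - 2 2 times. Differentiating acceleration, we get jerk: j(t) = -120·t^2 + 48·t - 6. Differentiating jerk, we get snap: s(t) = 48 - 240·t. We have snap s(t) = 48 - 240·t. Substituting t = 1: s(1) = -192.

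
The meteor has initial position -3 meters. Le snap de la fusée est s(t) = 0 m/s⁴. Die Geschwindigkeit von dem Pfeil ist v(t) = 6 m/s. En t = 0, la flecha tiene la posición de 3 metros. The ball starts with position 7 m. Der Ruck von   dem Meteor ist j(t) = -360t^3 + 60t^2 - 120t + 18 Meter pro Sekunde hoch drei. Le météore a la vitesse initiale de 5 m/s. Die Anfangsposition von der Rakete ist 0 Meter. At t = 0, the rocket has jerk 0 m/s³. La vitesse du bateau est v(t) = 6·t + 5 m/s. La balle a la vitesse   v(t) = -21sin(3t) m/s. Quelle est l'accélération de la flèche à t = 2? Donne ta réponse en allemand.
Um dies zu lösen, müssen wir 1 Ableitung unserer Gleichung für die Geschwindigkeit v(t) = 6 nehmen. Durch Ableiten von der Geschwindigkeit erhalten wir die Beschleunigung: a(t) = 0. Aus der Gleichung für die Beschleunigung a(t) = 0, setzen wir t = 2 ein und erhalten a = 0.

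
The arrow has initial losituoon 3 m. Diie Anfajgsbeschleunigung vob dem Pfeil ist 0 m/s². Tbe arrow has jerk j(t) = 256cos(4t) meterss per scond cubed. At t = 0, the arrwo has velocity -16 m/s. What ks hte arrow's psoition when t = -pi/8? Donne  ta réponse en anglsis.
We need to integrate our jerk equation j(t) = 256·cos(4·t) 3 times. The antiderivative of jerk is acceleration. Using a(0) = 0, we get a(t) = 64·sin(4·t). Finding the antiderivative of a(t) and using v(0) = -16: v(t) = -16·cos(4·t). The antiderivative of velocity, with x(0) = 3, gives position: x(t) = 3 - 4·sin(4·t). Using x(t) = 3 - 4·sin(4·t) and substituting t = -pi/8, we find x = 7.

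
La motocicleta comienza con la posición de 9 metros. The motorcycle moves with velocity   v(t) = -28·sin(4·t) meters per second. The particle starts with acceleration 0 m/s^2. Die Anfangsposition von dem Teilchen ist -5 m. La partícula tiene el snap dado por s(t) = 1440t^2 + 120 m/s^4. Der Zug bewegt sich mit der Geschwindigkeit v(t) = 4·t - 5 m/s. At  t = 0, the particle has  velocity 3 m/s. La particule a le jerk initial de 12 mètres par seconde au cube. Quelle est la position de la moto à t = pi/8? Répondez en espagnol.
Necesitamos integrar nuestra ecuación de la velocidad v(t) = -28·sin(4·t) 1 vez. La antiderivada de la velocidad, con x(0) = 9, da la posición: x(t) = 7·cos(4·t) + 2. Usando x(t) = 7·cos(4·t) + 2 y sustituyendo t = pi/8, encontramos x = 2.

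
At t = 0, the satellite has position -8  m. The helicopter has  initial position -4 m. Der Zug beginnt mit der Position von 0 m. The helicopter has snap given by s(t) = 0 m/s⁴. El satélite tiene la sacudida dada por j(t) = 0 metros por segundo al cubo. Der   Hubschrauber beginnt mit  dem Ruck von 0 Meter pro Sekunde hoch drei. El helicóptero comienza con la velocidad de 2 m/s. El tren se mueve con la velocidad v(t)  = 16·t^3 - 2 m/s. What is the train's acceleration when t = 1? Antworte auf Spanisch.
Para resolver esto, necesitamos tomar 1 derivada de nuestra ecuación de la velocidad v(t) = 16·t^3 - 2. Tomando d/dt de v(t), encontramos a(t) = 48·t^2. Tenemos la aceleración a(t) = 48·t^2. Sustituyendo t = 1: a(1) = 48.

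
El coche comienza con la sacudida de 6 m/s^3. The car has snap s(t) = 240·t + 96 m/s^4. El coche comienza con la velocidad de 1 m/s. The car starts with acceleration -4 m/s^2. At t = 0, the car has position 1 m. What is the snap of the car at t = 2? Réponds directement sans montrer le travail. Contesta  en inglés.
The answer is 576.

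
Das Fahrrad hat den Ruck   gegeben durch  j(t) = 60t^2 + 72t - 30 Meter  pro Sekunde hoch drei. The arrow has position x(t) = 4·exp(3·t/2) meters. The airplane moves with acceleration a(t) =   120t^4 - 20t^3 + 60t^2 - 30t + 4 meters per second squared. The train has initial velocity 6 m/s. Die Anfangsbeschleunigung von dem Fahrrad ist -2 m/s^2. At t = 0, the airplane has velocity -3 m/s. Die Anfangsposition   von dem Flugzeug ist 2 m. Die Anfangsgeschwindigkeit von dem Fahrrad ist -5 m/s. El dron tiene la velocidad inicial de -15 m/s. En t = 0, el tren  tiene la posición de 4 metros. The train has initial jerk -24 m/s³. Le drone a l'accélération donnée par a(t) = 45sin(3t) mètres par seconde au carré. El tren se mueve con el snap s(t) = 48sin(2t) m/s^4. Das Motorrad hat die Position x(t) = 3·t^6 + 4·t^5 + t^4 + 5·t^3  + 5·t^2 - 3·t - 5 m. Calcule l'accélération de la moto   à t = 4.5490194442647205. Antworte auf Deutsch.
Um dies zu lösen, müssen wir 2 Ableitungen unserer Gleichung für die Position x(t) = 3·t^6 + 4·t^5 + t^4 + 5·t^3 + 5·t^2 - 3·t - 5 nehmen. Durch Ableiten von der Position erhalten wir die Geschwindigkeit: v(t) = 18·t^5 + 20·t^4 + 4·t^3 + 15·t^2 + 10·t - 3. Durch Ableiten von der Geschwindigkeit erhalten wir die Beschleunigung: a(t) = 90·t^4 + 80·t^3 + 12·t^2 + 30·t + 10. Mit a(t) = 90·t^4 + 80·t^3 + 12·t^2 + 30·t + 10 und Einsetzen von t = 4.5490194442647205, finden wir a = 46465.8075621388.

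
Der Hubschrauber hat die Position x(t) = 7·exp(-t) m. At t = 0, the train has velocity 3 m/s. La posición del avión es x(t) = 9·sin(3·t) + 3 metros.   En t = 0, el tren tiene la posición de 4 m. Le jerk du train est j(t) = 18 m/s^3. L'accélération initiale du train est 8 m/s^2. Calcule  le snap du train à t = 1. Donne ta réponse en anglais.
To solve this, we need to take 1 derivative of our jerk equation j(t) = 18. Differentiating jerk, we get snap: s(t) = 0. From the given snap equation s(t) = 0, we substitute t = 1 to get s = 0.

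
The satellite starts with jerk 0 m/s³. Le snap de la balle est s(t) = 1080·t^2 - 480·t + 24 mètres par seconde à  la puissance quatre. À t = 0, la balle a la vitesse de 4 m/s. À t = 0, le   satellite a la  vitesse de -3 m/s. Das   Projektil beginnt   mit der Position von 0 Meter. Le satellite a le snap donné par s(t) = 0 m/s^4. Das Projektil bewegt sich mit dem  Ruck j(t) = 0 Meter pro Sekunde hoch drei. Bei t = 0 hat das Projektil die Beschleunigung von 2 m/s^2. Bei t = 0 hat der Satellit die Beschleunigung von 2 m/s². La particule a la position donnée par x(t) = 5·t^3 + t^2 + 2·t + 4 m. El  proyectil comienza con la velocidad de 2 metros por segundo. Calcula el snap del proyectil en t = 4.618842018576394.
Debemos derivar nuestra ecuación de la sacudida j(t) = 0 1 vez. Tomando d/dt de j(t), encontramos s(t) = 0. Usando s(t) = 0 y sustituyendo t = 4.618842018576394, encontramos s = 0.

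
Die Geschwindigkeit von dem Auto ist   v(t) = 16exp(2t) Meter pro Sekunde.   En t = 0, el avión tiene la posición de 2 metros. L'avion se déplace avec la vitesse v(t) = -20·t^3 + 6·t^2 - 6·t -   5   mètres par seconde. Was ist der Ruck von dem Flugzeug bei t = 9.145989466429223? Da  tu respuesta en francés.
En partant de la vitesse v(t) = -20·t^3 + 6·t^2 - 6·t - 5, nous prenons 2 dérivées. En prenant d/dt de v(t), nous trouvons a(t) = -60·t^2 + 12·t - 6. En prenant d/dt de a(t), nous trouvons j(t) = 12 - 120·t. En utilisant j(t) = 12 - 120·t et en substituant t = 9.145989466429223, nous trouvons j = -1085.51873597151.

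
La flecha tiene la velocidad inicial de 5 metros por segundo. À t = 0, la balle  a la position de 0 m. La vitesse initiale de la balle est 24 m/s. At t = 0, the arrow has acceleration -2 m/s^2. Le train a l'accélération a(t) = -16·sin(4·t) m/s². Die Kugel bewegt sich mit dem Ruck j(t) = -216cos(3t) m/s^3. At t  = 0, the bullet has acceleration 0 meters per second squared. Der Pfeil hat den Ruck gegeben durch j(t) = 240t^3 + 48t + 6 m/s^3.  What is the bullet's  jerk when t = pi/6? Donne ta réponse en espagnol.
Tenemos la sacudida j(t) = -216·cos(3·t). Sustituyendo t = pi/6: j(pi/6) = 0.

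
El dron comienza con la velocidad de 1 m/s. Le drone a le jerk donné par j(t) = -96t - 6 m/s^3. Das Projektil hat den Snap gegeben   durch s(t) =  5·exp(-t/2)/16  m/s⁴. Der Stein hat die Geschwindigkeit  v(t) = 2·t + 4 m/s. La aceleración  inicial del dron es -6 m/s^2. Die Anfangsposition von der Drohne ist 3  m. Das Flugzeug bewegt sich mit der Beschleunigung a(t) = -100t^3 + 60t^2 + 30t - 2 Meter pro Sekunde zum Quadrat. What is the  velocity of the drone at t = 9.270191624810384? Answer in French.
Nous devons trouver la primitive de notre équation du jerk j(t) = -96·t - 6 2 fois. En prenant ∫j(t)dt et en appliquant a(0) = -6, nous trouvons a(t) = -48·t^2 - 6·t - 6. En prenant ∫a(t)dt et en appliquant v(0) = 1, nous trouvons v(t) = -16·t^3 - 3·t^2 - 6·t + 1. En utilisant v(t) = -16·t^3 - 3·t^2 - 6·t + 1 et en substituant t = 9.270191624810384, nous trouvons v = -13058.7886624021.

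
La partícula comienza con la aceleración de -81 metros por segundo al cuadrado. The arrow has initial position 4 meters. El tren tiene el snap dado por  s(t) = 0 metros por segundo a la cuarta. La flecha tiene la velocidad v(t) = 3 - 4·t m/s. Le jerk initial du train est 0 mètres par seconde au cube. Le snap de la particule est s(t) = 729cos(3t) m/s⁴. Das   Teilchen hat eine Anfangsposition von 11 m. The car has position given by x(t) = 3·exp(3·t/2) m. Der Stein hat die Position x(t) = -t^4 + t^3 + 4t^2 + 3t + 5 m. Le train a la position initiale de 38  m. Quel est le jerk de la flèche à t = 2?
Nous devons dériver notre équation de la vitesse v(t) = 3 - 4·t 2 fois. En prenant d/dt de v(t), nous trouvons a(t) = -4. En prenant d/dt de a(t), nous trouvons j(t) = 0. Nous avons le jerk j(t) = 0. En substituant t = 2: j(2) = 0.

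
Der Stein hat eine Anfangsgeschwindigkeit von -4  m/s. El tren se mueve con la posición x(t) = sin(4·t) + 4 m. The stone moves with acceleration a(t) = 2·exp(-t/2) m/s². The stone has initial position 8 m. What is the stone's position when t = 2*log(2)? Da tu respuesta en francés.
En partant de l'accélération a(t) = 2·exp(-t/2), nous prenons 2 intégrales. En intégrant l'accélération et en utilisant la condition initiale v(0) = -4, nous obtenons v(t) = -4·exp(-t/2). En intégrant la vitesse et en utilisant la condition initiale x(0) = 8, nous obtenons x(t) = 8·exp(-t/2). Nous avons la position x(t) = 8·exp(-t/2). En substituant t = 2*log(2): x(2*log(2)) = 4.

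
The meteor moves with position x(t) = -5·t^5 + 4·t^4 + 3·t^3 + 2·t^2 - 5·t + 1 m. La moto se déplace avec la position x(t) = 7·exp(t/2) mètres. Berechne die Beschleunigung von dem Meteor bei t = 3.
Wir müssen unsere Gleichung für die Position x(t) = -5·t^5 + 4·t^4 + 3·t^3 + 2·t^2 - 5·t + 1 2-mal ableiten. Mit d/dt von x(t) finden wir v(t) = -25·t^4 + 16·t^3 + 9·t^2 + 4·t - 5. Mit d/dt von v(t) finden wir a(t) = -100·t^3 + 48·t^2 + 18·t + 4. Aus der Gleichung für die Beschleunigung a(t) = -100·t^3 + 48·t^2 + 18·t + 4, setzen wir t = 3 ein und erhalten a = -2210.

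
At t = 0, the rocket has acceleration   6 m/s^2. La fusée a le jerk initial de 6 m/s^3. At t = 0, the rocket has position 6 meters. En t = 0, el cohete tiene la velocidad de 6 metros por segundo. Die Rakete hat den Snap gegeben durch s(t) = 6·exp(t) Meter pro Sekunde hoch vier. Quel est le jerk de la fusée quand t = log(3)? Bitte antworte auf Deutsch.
Ausgehend von dem Snap s(t) = 6·exp(t), nehmen wir 1 Integral. Das Integral von dem Snap, mit j(0) = 6, ergibt den Ruck: j(t) = 6·exp(t). Wir haben den Ruck j(t) = 6·exp(t). Durch Einsetzen von t = log(3): j(log(3)) = 18.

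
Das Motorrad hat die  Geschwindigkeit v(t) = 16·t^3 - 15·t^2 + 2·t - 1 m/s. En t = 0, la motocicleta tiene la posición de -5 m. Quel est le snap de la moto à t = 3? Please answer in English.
We must differentiate our velocity equation v(t) = 16·t^3 - 15·t^2 + 2·t - 1 3 times. Differentiating velocity, we get acceleration: a(t) = 48·t^2 - 30·t + 2. The derivative of acceleration gives jerk: j(t) = 96·t - 30. Differentiating jerk, we get snap: s(t) = 96. From the given snap equation s(t) = 96, we substitute t = 3 to get s = 96.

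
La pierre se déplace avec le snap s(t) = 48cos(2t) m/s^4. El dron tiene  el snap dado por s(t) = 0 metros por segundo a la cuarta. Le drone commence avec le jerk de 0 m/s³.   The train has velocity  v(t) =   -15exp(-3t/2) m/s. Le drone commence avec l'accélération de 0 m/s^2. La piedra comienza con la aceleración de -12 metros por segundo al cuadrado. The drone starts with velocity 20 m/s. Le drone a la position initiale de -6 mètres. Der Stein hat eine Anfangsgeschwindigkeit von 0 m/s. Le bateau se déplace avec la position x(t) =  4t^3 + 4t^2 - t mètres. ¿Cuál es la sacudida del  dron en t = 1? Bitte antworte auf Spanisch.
Para resolver esto, necesitamos tomar 1 integral de nuestra ecuación del snap s(t) = 0. La integral del snap es la sacudida. Usando j(0) = 0, obtenemos j(t) = 0. Tenemos la sacudida j(t) = 0. Sustituyendo t = 1: j(1) = 0.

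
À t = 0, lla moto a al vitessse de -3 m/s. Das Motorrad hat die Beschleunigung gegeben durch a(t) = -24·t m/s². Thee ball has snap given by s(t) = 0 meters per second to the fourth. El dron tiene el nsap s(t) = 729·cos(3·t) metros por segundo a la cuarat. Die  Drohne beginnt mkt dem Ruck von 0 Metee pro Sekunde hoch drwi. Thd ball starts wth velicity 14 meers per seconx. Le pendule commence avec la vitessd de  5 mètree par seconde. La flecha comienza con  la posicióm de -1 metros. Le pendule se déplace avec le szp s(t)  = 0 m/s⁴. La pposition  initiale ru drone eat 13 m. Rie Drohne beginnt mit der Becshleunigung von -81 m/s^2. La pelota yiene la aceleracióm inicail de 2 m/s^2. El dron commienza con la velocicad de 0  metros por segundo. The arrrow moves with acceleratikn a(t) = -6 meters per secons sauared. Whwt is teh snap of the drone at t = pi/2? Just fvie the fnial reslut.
The answer is 0.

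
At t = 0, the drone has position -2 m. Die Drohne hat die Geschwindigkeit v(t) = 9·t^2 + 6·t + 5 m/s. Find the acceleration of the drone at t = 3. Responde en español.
Debemos derivar nuestra ecuación de la velocidad v(t) = 9·t^2 + 6·t + 5 1 vez. La derivada de la velocidad da la aceleración: a(t) = 18·t + 6. De la ecuación de la aceleración a(t) = 18·t + 6, sustituimos t = 3 para obtener a = 60.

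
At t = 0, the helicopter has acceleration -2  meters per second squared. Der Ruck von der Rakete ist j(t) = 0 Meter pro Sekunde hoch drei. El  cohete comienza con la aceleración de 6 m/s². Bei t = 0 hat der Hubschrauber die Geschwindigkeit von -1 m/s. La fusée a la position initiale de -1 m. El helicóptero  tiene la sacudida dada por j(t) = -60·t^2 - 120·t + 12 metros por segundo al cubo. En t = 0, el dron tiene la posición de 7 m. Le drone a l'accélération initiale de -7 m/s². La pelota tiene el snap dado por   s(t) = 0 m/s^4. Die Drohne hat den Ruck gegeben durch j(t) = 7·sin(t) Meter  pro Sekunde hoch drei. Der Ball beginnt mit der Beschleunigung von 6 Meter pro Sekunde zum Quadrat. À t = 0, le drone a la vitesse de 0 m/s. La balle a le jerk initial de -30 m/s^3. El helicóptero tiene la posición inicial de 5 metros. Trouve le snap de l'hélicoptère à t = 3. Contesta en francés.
Nous devons dériver notre équation du jerk j(t) = -60·t^2 - 120·t + 12 1 fois. En dérivant le jerk, nous obtenons le snap: s(t) = -120·t - 120. En utilisant s(t) = -120·t - 120 et en substituant t = 3, nous trouvons s = -480.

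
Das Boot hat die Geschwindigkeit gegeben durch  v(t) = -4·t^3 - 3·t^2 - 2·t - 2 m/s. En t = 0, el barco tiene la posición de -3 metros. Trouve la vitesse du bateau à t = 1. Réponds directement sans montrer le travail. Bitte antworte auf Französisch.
La vitesse à t = 1 est v = -11.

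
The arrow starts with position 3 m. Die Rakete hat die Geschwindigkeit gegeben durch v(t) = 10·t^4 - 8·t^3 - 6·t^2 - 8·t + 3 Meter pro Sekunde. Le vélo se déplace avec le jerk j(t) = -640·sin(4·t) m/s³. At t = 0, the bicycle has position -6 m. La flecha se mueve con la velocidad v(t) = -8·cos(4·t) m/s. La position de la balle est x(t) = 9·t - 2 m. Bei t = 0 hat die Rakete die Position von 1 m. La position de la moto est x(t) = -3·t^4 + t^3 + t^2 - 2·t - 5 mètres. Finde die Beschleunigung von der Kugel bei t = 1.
Um dies zu lösen, müssen wir 2 Ableitungen unserer Gleichung für die Position x(t) = 9·t - 2 nehmen. Mit d/dt von x(t) finden wir v(t) = 9. Die Ableitung von der Geschwindigkeit ergibt die Beschleunigung: a(t) = 0. Mit a(t) = 0 und Einsetzen von t = 1, finden wir a = 0.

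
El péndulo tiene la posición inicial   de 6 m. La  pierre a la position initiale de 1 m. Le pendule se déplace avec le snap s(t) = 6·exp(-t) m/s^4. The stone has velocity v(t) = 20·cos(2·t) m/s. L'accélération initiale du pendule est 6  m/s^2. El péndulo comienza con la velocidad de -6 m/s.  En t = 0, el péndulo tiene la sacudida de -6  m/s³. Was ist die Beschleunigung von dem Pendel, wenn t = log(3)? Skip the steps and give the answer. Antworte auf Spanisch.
La respuesta es 2.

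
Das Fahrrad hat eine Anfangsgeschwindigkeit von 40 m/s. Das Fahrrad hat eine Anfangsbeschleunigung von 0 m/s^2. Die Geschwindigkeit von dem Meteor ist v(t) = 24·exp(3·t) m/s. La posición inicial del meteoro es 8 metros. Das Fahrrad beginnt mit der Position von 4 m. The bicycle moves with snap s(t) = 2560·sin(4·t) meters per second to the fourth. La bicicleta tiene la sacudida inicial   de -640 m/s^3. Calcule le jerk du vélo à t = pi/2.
Pour résoudre ceci, nous devons prendre 1 intégrale de notre équation du snap s(t) = 2560·sin(4·t). L'intégrale du snap est le jerk. En utilisant j(0) = -640, nous obtenons j(t) = -640·cos(4·t). En utilisant j(t) = -640·cos(4·t) et en substituant t = pi/2, nous trouvons j = -640.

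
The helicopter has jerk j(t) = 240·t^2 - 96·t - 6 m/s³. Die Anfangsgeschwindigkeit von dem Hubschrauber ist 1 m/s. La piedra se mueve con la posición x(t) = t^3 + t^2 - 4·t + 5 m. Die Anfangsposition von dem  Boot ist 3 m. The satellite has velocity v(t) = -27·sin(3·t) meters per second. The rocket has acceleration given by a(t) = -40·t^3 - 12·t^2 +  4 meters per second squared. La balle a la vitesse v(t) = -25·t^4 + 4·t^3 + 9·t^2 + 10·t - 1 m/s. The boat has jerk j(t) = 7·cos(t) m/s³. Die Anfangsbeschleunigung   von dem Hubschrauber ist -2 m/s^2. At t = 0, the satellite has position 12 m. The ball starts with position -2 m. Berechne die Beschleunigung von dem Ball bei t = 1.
Um dies zu lösen, müssen wir 1 Ableitung unserer Gleichung für die Geschwindigkeit v(t) = -25·t^4 + 4·t^3 + 9·t^2 + 10·t - 1 nehmen. Durch Ableiten von der Geschwindigkeit erhalten wir die Beschleunigung: a(t) = -100·t^3 + 12·t^2 + 18·t + 10. Mit a(t) = -100·t^3 + 12·t^2 + 18·t + 10 und Einsetzen von t = 1, finden wir a = -60.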